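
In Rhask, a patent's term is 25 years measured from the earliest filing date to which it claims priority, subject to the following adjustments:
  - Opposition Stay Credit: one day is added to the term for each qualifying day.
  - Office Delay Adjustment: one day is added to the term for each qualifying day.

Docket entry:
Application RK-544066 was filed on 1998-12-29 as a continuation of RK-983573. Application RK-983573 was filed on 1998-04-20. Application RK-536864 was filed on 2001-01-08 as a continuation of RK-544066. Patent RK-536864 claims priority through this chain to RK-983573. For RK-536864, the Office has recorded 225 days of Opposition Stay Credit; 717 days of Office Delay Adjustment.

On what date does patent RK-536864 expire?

Earliest priority filing: 20 April 1998.
Base term: 20 April 1998 + 25 years → 20 April 2023.
Opposition Stay Credit: +225 days → 1 December 2023.
Office Delay Adjustment: +717 days → 17 November 2025.

2025-11-17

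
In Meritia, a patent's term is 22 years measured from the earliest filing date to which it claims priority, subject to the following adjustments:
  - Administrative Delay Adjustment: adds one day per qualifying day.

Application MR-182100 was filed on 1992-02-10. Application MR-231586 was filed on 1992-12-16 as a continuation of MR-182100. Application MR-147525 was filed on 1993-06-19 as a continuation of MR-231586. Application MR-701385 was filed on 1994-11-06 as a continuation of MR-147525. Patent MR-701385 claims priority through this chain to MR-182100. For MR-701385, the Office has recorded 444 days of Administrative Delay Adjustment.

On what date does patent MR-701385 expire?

April 30, 2015

Earliest priority filing: 10 February 1992.
Base term: 10 February 1992 + 22 years → 10 February 2014.
Administrative Delay Adjustment: +444 days → 30 April 2015.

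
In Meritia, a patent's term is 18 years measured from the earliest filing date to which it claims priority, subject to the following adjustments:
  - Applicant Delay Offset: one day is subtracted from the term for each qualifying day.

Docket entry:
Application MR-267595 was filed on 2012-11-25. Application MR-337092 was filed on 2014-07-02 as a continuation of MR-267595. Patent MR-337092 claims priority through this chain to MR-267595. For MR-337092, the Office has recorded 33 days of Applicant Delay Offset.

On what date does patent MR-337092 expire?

2030-10-23

Earliest priority filing: 25 November 2012.
Base term: 25 November 2012 + 18 years → 25 November 2030.
Applicant Delay Offset: −33 days → 23 October 2030.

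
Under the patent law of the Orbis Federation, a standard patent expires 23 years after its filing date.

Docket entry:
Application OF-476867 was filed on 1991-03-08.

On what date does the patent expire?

March 8, 2014

Filing date + 23 years → 8 March 2014.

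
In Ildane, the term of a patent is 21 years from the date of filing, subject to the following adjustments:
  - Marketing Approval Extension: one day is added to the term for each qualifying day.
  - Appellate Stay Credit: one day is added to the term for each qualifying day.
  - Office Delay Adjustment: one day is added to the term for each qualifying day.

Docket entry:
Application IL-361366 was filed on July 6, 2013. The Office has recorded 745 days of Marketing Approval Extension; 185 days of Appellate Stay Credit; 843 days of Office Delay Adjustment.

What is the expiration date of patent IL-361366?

Base term: filing date + 21 years → 6 July 2034.
Marketing Approval Extension: +745 days → 20 July 2036.
Appellate Stay Credit: +185 days → 21 January 2037.
Office Delay Adjustment: +843 days → 14 May 2039.

May 14, 2039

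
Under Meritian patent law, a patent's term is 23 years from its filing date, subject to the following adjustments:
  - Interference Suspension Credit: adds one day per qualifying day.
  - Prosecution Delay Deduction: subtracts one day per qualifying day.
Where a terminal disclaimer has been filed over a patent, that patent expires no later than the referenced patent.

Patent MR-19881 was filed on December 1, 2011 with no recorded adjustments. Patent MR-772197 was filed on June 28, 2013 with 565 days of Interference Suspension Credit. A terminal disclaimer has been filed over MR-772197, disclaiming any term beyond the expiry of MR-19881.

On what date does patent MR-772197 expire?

December 1, 2034

Natural term of MR-772197:
  Base: filing + 23 years → 28 June 2036.
  Interference Suspension Credit: +565 days → 14 January 2038.
Expiry of referenced patent MR-19881:
  Base: filing + 23 years → 1 December 2034.
Terminal disclaimer: MR-772197 expires on the earlier of 14 January 2038 and 1 December 2034.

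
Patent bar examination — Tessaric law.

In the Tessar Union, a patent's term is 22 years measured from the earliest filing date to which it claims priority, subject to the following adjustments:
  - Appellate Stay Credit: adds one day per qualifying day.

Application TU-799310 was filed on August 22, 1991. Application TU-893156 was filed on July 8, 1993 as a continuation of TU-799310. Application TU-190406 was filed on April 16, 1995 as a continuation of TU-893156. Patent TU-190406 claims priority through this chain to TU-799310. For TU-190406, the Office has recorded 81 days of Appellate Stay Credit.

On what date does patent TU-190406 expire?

Earliest priority filing: 22 August 1991.
Base term: 22 August 1991 + 22 years → 22 August 2013.
Appellate Stay Credit: +81 days → 11 November 2013.

November 11, 2013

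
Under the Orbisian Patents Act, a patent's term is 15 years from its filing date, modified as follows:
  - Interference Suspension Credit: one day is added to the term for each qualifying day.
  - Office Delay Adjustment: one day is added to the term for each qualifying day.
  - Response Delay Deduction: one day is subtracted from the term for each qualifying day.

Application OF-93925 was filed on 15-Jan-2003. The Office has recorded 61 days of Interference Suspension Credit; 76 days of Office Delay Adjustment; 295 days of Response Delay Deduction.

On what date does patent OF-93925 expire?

Base term: filing date + 15 years → 15 January 2018.
Interference Suspension Credit: +61 days → 17 March 2018.
Office Delay Adjustment: +76 days → 1 June 2018.
Response Delay Deduction: −295 days → 10 August 2017.

August 10, 2017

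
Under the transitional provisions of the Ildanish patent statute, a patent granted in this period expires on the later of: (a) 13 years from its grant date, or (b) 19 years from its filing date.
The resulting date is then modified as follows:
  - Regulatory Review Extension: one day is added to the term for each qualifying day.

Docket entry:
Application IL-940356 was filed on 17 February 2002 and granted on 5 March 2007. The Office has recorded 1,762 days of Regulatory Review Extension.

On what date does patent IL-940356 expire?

(a) grant + 13 years → 5 March 2020.
(b) filing + 19 years → 17 February 2021.
Later of the two: 17 February 2021.
Regulatory Review Extension: +1762 days → 15 December 2025.

2025-12-15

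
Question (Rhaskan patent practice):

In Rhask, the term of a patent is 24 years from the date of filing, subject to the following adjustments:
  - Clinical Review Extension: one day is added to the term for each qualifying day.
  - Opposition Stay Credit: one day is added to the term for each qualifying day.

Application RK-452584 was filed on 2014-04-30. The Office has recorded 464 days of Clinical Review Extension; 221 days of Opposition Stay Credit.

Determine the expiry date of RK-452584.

Base term: filing date + 24 years → 30 April 2038.
Clinical Review Extension: +464 days → 7 August 2039.
Opposition Stay Credit: +221 days → 15 March 2040.

March 15, 2040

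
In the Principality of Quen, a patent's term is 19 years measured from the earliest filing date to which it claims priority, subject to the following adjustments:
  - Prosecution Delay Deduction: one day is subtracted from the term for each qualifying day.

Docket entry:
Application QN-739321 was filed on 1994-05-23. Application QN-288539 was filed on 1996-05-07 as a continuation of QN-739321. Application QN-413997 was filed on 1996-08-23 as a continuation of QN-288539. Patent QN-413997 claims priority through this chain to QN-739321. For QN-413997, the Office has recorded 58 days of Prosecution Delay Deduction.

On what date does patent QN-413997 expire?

Earliest priority filing: 23 May 1994.
Base term: 23 May 1994 + 19 years → 23 May 2013.
Prosecution Delay Deduction: −58 days → 26 March 2013.

2013-03-26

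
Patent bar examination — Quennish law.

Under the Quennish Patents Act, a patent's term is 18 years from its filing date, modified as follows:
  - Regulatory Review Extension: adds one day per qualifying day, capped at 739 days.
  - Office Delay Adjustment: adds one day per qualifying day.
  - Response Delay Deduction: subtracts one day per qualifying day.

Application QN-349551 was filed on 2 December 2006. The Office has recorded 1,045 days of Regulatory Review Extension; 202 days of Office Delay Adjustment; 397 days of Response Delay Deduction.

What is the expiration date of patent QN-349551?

Base term: filing date + 18 years → 2 December 2024.
Regulatory Review Extension: 1045 days claimed exceeds the 739-day cap, so +739 days → 11 December 2026.
Office Delay Adjustment: +202 days → 1 July 2027.
Response Delay Deduction: −397 days → 30 May 2026.

May 30, 2026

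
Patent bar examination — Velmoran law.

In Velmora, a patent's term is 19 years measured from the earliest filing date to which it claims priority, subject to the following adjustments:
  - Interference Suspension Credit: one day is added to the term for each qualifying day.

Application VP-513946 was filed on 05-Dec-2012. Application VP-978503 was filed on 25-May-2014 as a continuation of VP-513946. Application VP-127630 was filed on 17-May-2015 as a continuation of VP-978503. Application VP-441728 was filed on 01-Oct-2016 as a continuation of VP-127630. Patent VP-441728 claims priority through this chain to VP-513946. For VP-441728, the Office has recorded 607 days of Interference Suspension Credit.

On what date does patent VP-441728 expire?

Earliest priority filing: 5 December 2012.
Base term: 5 December 2012 + 19 years → 5 December 2031.
Interference Suspension Credit: +607 days → 3 August 2033.

2033-08-03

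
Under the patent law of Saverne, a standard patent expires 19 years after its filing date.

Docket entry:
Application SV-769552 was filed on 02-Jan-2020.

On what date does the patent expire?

January 2, 2039

Filing date + 19 years → 2 January 2039.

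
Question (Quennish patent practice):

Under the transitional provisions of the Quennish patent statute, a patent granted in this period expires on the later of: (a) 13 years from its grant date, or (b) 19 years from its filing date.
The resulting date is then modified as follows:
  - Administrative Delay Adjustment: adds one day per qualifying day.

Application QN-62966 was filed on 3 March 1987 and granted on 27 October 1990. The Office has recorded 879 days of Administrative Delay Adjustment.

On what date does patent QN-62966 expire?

2008-07-29

(a) grant + 13 years → 27 October 2003.
(b) filing + 19 years → 3 March 2006.
Later of the two: 3 March 2006.
Administrative Delay Adjustment: +879 days → 29 July 2008.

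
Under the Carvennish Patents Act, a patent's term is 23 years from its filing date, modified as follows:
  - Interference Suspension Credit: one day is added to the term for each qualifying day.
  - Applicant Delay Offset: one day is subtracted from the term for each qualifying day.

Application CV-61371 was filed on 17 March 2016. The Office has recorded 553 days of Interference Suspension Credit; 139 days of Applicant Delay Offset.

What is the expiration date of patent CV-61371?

Base term: filing date + 23 years → 17 March 2039.
Interference Suspension Credit: +553 days → 20 September 2040.
Applicant Delay Offset: −139 days → 4 May 2040.

2040-05-04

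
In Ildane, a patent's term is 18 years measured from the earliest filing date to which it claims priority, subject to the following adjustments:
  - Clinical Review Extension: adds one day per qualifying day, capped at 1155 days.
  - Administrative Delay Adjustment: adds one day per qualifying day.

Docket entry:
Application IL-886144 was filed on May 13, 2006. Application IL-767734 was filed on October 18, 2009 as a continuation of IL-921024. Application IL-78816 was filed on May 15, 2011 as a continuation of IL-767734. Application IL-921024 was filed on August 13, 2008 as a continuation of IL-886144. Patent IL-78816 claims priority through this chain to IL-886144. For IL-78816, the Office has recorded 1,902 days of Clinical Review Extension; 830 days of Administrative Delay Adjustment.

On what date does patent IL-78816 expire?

2029-10-19

Earliest priority filing: 13 May 2006.
Base term: 13 May 2006 + 18 years → 13 May 2024.
Clinical Review Extension: 1902 days claimed exceeds the 1155-day cap, so +1155 days → 12 July 2027.
Administrative Delay Adjustment: +830 days → 19 October 2029.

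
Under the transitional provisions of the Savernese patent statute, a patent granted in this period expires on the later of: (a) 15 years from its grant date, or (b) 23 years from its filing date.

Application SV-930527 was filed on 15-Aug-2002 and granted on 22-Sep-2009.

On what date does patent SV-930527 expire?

(a) grant + 15 years → 22 September 2024.
(b) filing + 23 years → 15 August 2025.
Later of the two: 15 August 2025.

2025-08-15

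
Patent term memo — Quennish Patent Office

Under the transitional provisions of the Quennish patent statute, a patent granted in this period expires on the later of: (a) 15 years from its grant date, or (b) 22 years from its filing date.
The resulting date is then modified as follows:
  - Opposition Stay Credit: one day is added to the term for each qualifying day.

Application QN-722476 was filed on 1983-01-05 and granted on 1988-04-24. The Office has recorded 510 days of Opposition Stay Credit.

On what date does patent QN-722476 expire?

2006-05-30

(a) grant + 15 years → 24 April 2003.
(b) filing + 22 years → 5 January 2005.
Later of the two: 5 January 2005.
Opposition Stay Credit: +510 days → 30 May 2006.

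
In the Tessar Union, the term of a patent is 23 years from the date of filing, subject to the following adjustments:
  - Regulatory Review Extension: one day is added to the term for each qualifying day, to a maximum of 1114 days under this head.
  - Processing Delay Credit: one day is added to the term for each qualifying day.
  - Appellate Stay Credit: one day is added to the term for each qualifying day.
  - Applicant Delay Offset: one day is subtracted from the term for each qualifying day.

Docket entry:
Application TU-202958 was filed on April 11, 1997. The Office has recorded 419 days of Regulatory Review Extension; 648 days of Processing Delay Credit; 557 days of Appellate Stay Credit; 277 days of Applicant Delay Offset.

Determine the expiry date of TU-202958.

December 19, 2023

Base term: filing date + 23 years → 11 April 2020.
Regulatory Review Extension: 419 days (within the 1114-day cap) → +419 days → 4 June 2021.
Processing Delay Credit: +648 days → 14 March 2023.
Appellate Stay Credit: +557 days → 21 September 2024.
Applicant Delay Offset: −277 days → 19 December 2023.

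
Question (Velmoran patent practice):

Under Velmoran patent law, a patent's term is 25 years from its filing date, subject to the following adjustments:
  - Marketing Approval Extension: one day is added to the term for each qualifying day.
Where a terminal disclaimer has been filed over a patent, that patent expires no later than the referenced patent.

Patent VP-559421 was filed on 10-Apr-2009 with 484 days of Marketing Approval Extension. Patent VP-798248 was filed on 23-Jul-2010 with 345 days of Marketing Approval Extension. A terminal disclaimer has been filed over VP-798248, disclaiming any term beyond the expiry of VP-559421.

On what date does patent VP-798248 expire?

2035-08-07

Natural term of VP-798248:
  Base: filing + 25 years → 23 July 2035.
  Marketing Approval Extension: +345 days → 2 July 2036.
Expiry of referenced patent VP-559421:
  Base: filing + 25 years → 10 April 2034.
  Marketing Approval Extension: +484 days → 7 August 2035.
Terminal disclaimer: VP-798248 expires on the earlier of 2 July 2036 and 7 August 2035.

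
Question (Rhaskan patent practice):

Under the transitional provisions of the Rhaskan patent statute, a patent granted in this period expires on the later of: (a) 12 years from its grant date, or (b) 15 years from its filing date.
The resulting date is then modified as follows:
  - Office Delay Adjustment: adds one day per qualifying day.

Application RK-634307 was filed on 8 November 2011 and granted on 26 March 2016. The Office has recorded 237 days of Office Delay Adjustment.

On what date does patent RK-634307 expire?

2028-11-18

(a) grant + 12 years → 26 March 2028.
(b) filing + 15 years → 8 November 2026.
Later of the two: 26 March 2028.
Office Delay Adjustment: +237 days → 18 November 2028.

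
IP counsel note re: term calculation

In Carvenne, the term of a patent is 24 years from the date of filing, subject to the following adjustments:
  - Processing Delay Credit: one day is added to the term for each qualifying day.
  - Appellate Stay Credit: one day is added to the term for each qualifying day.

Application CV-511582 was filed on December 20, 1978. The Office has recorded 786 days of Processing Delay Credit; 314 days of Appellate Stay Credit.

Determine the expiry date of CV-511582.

2005-12-24

Base term: filing date + 24 years → 20 December 2002.
Processing Delay Credit: +786 days → 13 February 2005.
Appellate Stay Credit: +314 days → 24 December 2005.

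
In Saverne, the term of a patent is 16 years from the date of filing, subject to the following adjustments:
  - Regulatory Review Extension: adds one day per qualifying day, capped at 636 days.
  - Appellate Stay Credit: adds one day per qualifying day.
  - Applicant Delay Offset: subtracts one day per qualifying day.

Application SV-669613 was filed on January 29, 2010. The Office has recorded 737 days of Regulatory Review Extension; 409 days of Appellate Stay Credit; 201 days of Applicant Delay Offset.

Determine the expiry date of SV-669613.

Base term: filing date + 16 years → 29 January 2026.
Regulatory Review Extension: 737 days claimed exceeds the 636-day cap, so +636 days → 27 October 2027.
Appellate Stay Credit: +409 days → 9 December 2028.
Applicant Delay Offset: −201 days → 22 May 2028.

May 22, 2028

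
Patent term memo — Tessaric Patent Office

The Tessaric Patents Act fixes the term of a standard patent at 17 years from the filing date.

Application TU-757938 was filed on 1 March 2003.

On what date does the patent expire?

2020-03-01

Filing date + 17 years → 1 March 2020.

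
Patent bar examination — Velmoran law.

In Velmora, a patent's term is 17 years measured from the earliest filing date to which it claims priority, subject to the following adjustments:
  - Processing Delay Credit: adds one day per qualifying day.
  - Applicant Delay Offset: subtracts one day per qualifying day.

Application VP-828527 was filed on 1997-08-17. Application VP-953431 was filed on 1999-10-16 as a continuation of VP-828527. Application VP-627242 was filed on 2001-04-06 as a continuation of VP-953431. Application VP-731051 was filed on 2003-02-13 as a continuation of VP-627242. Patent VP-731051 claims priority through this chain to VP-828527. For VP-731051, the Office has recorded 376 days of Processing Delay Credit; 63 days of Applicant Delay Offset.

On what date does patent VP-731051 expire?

Earliest priority filing: 17 August 1997.
Base term: 17 August 1997 + 17 years → 17 August 2014.
Processing Delay Credit: +376 days → 28 August 2015.
Applicant Delay Offset: −63 days → 26 June 2015.

2015-06-26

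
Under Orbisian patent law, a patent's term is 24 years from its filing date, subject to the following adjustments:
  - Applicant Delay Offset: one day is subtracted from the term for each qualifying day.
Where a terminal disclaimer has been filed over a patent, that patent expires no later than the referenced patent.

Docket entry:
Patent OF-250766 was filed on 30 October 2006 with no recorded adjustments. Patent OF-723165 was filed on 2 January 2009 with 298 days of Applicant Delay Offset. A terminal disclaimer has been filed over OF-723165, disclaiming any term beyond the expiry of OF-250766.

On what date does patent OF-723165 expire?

Natural term of OF-723165:
  Base: filing + 24 years → 2 January 2033.
  Applicant Delay Offset: −298 days → 10 March 2032.
Expiry of referenced patent OF-250766:
  Base: filing + 24 years → 30 October 2030.
Terminal disclaimer: OF-723165 expires on the earlier of 10 March 2032 and 30 October 2030.

October 30, 2030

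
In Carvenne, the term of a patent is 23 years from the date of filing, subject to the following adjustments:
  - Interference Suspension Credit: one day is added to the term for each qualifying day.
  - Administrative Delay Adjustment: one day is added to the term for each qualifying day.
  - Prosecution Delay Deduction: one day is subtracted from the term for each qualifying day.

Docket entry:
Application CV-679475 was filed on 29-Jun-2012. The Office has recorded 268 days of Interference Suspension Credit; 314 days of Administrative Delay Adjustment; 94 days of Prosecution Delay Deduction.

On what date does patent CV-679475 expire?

2036-10-29

Base term: filing date + 23 years → 29 June 2035.
Interference Suspension Credit: +268 days → 23 March 2036.
Administrative Delay Adjustment: +314 days → 31 January 2037.
Prosecution Delay Deduction: −94 days → 29 October 2036.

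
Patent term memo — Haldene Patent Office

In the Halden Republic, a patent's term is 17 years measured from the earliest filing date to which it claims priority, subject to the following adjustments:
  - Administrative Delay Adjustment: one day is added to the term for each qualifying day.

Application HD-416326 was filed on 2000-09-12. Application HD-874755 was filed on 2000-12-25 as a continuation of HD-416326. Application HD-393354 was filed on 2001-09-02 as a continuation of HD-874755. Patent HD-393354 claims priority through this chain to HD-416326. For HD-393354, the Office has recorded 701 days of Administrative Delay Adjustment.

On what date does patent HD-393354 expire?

2019-08-14

Earliest priority filing: 12 September 2000.
Base term: 12 September 2000 + 17 years → 12 September 2017.
Administrative Delay Adjustment: +701 days → 14 August 2019.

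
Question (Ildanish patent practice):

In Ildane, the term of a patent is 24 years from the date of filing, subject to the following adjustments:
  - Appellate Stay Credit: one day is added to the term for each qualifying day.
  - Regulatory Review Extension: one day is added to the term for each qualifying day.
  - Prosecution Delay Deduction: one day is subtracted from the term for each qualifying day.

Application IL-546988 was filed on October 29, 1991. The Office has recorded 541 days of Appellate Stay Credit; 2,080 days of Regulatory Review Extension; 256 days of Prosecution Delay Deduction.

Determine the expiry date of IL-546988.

Base term: filing date + 24 years → 29 October 2015.
Appellate Stay Credit: +541 days → 22 April 2017.
Regulatory Review Extension: +2080 days → 1 January 2023.
Prosecution Delay Deduction: −256 days → 20 April 2022.

April 20, 2022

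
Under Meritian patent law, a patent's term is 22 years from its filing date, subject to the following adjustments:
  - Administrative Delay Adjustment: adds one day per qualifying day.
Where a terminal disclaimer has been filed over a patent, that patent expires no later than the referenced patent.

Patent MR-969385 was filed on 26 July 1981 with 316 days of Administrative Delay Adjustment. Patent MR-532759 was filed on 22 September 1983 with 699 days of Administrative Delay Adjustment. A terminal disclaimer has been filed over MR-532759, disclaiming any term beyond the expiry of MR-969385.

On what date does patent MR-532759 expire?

June 6, 2004

Natural term of MR-532759:
  Base: filing + 22 years → 22 September 2005.
  Administrative Delay Adjustment: +699 days → 22 August 2007.
Expiry of referenced patent MR-969385:
  Base: filing + 22 years → 26 July 2003.
  Administrative Delay Adjustment: +316 days → 6 June 2004.
Terminal disclaimer: MR-532759 expires on the earlier of 22 August 2007 and 6 June 2004.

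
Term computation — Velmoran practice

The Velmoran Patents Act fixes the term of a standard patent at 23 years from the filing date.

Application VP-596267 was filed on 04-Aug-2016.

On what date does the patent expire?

Filing date + 23 years → 4 August 2039.

2039-08-04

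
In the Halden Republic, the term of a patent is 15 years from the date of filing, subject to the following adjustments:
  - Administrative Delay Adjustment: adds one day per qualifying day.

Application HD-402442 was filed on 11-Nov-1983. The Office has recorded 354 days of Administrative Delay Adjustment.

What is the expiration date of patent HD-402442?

Base term: filing date + 15 years → 11 November 1998.
Administrative Delay Adjustment: +354 days → 31 October 1999.

October 31, 1999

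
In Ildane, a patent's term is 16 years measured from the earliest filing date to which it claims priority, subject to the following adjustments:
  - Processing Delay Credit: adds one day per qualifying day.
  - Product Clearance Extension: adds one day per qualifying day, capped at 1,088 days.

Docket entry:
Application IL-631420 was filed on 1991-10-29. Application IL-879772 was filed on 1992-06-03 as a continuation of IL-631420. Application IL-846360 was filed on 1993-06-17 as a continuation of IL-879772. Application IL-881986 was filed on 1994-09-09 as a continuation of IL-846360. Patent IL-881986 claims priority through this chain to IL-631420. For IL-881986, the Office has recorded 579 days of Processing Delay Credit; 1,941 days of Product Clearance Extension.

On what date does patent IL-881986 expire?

May 22, 2012

Earliest priority filing: 29 October 1991.
Base term: 29 October 1991 + 16 years → 29 October 2007.
Processing Delay Credit: +579 days → 30 May 2009.
Product Clearance Extension: 1941 days claimed exceeds the 1088-day cap, so +1088 days → 22 May 2012.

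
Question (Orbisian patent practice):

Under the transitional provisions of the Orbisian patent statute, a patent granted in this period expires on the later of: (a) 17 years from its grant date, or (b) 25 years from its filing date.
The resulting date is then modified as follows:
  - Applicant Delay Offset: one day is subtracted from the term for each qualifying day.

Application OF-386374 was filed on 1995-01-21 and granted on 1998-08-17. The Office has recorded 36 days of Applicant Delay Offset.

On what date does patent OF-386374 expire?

2019-12-16

(a) grant + 17 years → 17 August 2015.
(b) filing + 25 years → 21 January 2020.
Later of the two: 21 January 2020.
Applicant Delay Offset: −36 days → 16 December 2019.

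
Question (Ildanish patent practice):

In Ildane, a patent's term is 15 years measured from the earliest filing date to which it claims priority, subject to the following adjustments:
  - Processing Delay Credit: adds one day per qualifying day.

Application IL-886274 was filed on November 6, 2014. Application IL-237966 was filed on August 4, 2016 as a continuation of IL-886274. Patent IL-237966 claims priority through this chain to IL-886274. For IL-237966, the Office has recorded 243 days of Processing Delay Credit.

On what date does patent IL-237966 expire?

Earliest priority filing: 6 November 2014.
Base term: 6 November 2014 + 15 years → 6 November 2029.
Processing Delay Credit: +243 days → 7 July 2030.

2030-07-07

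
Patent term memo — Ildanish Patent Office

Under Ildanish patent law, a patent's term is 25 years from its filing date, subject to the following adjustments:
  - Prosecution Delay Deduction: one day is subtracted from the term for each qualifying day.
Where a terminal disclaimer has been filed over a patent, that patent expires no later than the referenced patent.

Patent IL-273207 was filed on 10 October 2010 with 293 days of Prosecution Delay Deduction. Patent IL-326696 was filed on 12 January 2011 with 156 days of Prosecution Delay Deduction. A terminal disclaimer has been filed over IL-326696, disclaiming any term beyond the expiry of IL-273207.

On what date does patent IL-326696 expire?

December 21, 2034

Natural term of IL-326696:
  Base: filing + 25 years → 12 January 2036.
  Prosecution Delay Deduction: −156 days → 9 August 2035.
Expiry of referenced patent IL-273207:
  Base: filing + 25 years → 10 October 2035.
  Prosecution Delay Deduction: −293 days → 21 December 2034.
Terminal disclaimer: IL-326696 expires on the earlier of 9 August 2035 and 21 December 2034.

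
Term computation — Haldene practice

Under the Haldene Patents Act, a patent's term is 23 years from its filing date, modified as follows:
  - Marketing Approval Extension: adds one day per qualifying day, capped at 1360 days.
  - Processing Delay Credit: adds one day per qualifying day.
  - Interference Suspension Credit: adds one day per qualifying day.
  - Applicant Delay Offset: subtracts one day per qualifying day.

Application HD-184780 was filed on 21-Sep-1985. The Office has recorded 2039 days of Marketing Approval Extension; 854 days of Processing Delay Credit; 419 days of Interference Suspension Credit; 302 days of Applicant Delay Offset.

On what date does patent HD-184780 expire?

February 8, 2015

Base term: filing date + 23 years → 21 September 2008.
Marketing Approval Extension: 2039 days claimed exceeds the 1360-day cap, so +1360 days → 12 June 2012.
Processing Delay Credit: +854 days → 14 October 2014.
Interference Suspension Credit: +419 days → 7 December 2015.
Applicant Delay Offset: −302 days → 8 February 2015.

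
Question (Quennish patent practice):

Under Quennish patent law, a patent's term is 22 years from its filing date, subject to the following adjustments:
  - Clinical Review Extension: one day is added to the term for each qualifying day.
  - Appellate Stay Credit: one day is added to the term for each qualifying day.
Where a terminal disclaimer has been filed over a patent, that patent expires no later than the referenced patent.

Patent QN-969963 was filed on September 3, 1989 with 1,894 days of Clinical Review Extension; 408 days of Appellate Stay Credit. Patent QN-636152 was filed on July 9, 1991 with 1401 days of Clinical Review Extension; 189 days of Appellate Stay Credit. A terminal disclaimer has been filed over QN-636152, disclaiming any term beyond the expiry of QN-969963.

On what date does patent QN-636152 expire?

Natural term of QN-636152:
  Base: filing + 22 years → 9 July 2013.
  Clinical Review Extension: +1401 days → 10 May 2017.
  Appellate Stay Credit: +189 days → 15 November 2017.
Expiry of referenced patent QN-969963:
  Base: filing + 22 years → 3 September 2011.
  Clinical Review Extension: +1894 days → 9 November 2016.
  Appellate Stay Credit: +408 days → 22 December 2017.
Terminal disclaimer: QN-636152 expires on the earlier of 15 November 2017 and 22 December 2017.

2017-11-15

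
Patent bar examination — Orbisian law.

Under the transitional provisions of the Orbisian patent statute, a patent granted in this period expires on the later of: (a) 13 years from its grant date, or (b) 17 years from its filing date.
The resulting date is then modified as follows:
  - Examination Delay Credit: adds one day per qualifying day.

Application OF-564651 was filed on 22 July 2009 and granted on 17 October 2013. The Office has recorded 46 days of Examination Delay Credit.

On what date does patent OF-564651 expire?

(a) grant + 13 years → 17 October 2026.
(b) filing + 17 years → 22 July 2026.
Later of the two: 17 October 2026.
Examination Delay Credit: +46 days → 2 December 2026.

December 2, 2026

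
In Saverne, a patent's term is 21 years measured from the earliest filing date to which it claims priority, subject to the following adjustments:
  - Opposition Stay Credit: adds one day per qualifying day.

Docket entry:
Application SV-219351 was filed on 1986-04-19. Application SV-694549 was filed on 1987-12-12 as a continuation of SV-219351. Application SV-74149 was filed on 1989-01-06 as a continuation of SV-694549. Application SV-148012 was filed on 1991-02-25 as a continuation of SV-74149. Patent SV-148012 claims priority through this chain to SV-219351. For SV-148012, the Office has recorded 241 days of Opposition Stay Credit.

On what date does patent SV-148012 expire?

Earliest priority filing: 19 April 1986.
Base term: 19 April 1986 + 21 years → 19 April 2007.
Opposition Stay Credit: +241 days → 16 December 2007.

2007-12-16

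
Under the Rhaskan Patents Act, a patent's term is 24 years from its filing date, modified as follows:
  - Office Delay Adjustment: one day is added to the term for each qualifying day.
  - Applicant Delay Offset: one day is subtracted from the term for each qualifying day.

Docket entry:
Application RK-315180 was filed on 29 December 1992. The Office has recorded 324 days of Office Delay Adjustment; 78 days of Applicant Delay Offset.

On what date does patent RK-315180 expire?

Base term: filing date + 24 years → 29 December 2016.
Office Delay Adjustment: +324 days → 18 November 2017.
Applicant Delay Offset: −78 days → 1 September 2017.

2017-09-01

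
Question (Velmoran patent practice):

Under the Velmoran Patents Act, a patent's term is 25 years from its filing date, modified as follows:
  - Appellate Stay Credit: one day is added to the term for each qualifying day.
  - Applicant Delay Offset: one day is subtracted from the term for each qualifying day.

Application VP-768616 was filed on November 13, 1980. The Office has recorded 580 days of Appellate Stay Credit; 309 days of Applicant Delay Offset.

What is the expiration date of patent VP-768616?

August 11, 2006

Base term: filing date + 25 years → 13 November 2005.
Appellate Stay Credit: +580 days → 16 June 2007.
Applicant Delay Offset: −309 days → 11 August 2006.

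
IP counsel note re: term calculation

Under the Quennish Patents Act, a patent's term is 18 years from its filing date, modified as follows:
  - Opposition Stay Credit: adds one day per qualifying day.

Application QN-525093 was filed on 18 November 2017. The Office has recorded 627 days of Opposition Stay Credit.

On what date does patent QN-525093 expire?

August 6, 2037

Base term: filing date + 18 years → 18 November 2035.
Opposition Stay Credit: +627 days → 6 August 2037.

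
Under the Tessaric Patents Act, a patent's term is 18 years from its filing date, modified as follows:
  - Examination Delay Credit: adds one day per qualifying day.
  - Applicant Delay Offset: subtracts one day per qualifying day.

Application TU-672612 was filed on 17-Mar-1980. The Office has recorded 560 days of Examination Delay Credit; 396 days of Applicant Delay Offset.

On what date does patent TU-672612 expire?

Base term: filing date + 18 years → 17 March 1998.
Examination Delay Credit: +560 days → 28 September 1999.
Applicant Delay Offset: −396 days → 28 August 1998.

1998-08-28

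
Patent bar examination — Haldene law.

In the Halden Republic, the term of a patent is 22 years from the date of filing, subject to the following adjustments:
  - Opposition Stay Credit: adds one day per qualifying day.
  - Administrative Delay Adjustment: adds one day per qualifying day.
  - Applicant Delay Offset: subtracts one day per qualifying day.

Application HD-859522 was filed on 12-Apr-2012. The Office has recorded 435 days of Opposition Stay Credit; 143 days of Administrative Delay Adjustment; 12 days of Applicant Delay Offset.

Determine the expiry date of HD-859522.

October 30, 2035

Base term: filing date + 22 years → 12 April 2034.
Opposition Stay Credit: +435 days → 21 June 2035.
Administrative Delay Adjustment: +143 days → 11 November 2035.
Applicant Delay Offset: −12 days → 30 October 2035.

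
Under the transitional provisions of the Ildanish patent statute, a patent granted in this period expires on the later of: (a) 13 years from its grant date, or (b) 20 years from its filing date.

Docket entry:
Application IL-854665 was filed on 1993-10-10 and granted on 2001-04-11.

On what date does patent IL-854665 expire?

(a) grant + 13 years → 11 April 2014.
(b) filing + 20 years → 10 October 2013.
Later of the two: 11 April 2014.

April 11, 2014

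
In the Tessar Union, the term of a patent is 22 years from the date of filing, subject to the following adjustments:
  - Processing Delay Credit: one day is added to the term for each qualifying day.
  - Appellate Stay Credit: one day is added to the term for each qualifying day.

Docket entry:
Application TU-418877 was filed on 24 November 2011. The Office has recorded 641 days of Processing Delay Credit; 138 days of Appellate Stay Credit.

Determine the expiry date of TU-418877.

2036-01-12

Base term: filing date + 22 years → 24 November 2033.
Processing Delay Credit: +641 days → 27 August 2035.
Appellate Stay Credit: +138 days → 12 January 2036.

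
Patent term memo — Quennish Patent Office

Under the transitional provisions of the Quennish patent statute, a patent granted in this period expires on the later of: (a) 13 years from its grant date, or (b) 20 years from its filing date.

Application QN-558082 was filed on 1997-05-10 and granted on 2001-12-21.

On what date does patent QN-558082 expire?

(a) grant + 13 years → 21 December 2014.
(b) filing + 20 years → 10 May 2017.
Later of the two: 10 May 2017.

May 10, 2017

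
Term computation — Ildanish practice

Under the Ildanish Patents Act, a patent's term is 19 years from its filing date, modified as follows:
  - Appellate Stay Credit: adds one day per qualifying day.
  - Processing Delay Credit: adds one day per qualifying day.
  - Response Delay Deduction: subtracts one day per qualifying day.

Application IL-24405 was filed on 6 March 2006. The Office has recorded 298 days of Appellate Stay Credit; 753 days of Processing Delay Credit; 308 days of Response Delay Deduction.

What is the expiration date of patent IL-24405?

March 19, 2027

Base term: filing date + 19 years → 6 March 2025.
Appellate Stay Credit: +298 days → 29 December 2025.
Processing Delay Credit: +753 days → 21 January 2028.
Response Delay Deduction: −308 days → 19 March 2027.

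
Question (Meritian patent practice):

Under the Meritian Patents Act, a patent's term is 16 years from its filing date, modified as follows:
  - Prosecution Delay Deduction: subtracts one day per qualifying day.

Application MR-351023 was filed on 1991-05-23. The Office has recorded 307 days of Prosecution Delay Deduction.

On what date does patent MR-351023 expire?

July 20, 2006

Base term: filing date + 16 years → 23 May 2007.
Prosecution Delay Deduction: −307 days → 20 July 2006.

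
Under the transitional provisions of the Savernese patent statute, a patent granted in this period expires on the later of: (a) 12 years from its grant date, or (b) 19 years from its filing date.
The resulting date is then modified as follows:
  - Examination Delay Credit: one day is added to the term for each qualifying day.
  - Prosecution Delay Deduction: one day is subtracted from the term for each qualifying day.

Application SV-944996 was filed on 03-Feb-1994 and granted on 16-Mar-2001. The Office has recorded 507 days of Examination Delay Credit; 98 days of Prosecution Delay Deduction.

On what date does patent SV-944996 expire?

April 29, 2014

(a) grant + 12 years → 16 March 2013.
(b) filing + 19 years → 3 February 2013.
Later of the two: 16 March 2013.
Examination Delay Credit: +507 days → 5 August 2014.
Prosecution Delay Deduction: −98 days → 29 April 2014.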